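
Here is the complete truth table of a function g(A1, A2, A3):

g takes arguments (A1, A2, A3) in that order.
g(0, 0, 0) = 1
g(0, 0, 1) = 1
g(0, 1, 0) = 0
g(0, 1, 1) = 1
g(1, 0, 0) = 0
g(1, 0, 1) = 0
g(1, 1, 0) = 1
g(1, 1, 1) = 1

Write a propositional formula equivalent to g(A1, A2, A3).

g is 0 on only 3 rows — (0,1,0), (1,0,0), (1,0,1). Writing each as a minterm (¬A1·A2·¬A3, A1·¬A2·¬A3, A1·¬A2·A3) and OR-ing them characterizes exactly where g=0, so g is the negation of that disjunction.

g(A1, A2, A3) = ((((A1' · A2) · A3') + ((A1 · A2') · A3')) + ((A1 · A2') · A3))'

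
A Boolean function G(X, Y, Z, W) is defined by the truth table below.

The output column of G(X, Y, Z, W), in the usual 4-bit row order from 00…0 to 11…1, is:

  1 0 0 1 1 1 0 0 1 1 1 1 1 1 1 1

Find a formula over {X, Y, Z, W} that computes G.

There are just 4 zero rows: (0,0,0,1), (0,0,1,0), (0,1,1,0), (0,1,1,1). Their minterms are ¬X·¬Y·¬Z·W, ¬X·¬Y·Z·¬W, ¬X·Y·Z·¬W, ¬X·Y·Z·W; the OR of those covers precisely the 0-outputs, and negating it yields G.

G(X, Y, Z, W) = not ((((((not X and not Y) and not Z) and W) or (((not X and not Y) and Z) and not W)) or (((not X and Y) and Z) and not W)) or (((not X and Y) and Z) and W))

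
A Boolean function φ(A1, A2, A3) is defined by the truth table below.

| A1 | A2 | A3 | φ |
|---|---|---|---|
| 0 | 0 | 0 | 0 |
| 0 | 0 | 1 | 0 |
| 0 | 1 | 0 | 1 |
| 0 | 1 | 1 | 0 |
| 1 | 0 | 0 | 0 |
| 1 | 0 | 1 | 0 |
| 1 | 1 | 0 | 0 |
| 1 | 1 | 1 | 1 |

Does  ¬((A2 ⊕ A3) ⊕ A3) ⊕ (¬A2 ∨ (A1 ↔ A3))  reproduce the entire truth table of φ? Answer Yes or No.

Yes

Check the formula against φ row by row:
  A1=0, A2=0, A3=0: formula gives 0, φ = 0 ✓
  A1=0, A2=0, A3=1: formula gives 0, φ = 0 ✓
  A1=0, A2=1, A3=0: formula gives 1, φ = 1 ✓
  A1=0, A2=1, A3=1: formula gives 0, φ = 0 ✓
  A1=1, A2=0, A3=0: formula gives 0, φ = 0 ✓
  … (the remaining 3 rows also agree.)
Every row agrees, so the formula is equivalent.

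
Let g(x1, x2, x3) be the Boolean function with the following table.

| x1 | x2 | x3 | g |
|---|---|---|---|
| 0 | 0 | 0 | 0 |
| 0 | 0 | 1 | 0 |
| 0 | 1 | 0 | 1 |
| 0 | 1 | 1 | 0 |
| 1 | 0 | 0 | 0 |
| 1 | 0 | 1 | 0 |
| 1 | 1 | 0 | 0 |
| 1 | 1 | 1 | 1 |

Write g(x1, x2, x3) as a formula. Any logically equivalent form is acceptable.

Collect the rows where g=1 — (0,1,0), (1,1,1) — and write one minterm per row: ¬x1·x2·¬x3, x1·x2·x3. Their union (logical OR) reproduces the table exactly.

g(x1, x2, x3) = ((NOT x1 AND x2) AND NOT x3) OR ((x1 AND x2) AND x3)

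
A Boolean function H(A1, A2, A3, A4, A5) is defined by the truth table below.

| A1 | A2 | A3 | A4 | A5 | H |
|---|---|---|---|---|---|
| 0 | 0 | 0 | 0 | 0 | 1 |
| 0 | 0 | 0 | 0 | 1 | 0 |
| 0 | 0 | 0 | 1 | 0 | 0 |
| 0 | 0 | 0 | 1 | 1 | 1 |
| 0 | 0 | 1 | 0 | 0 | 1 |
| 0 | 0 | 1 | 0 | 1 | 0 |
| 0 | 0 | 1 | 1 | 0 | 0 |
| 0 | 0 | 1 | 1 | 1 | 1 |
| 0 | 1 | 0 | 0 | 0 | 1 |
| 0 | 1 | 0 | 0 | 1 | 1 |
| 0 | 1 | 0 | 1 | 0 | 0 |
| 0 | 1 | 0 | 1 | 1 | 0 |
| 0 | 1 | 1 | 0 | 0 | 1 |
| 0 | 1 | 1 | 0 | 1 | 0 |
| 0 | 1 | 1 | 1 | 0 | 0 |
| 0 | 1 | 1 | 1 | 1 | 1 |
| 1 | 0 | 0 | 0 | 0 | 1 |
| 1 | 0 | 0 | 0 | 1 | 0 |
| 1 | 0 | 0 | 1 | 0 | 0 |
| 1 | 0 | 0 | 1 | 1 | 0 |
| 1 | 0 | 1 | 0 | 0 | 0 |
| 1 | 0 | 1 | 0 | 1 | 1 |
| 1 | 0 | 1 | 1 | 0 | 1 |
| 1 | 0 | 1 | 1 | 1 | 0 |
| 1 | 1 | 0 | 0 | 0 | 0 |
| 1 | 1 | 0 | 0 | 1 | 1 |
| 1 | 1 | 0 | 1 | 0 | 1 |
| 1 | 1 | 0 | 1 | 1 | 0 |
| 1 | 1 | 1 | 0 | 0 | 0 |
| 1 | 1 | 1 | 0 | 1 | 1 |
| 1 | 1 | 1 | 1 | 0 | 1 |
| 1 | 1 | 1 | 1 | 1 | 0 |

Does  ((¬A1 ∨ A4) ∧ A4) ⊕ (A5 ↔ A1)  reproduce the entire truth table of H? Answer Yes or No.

Evaluate ((¬A1 ∨ A4) ∧ A4) ⊕ (A5 ↔ A1) on each row and compare to H:
  A1=0, A2=0, A3=0, A4=0, A5=0: formula gives 1, H = 1 ✓
  A1=0, A2=0, A3=0, A4=0, A5=1: formula gives 0, H = 0 ✓
  A1=0, A2=0, A3=0, A4=1, A5=0: formula gives 0, H = 0 ✓
  A1=0, A2=0, A3=0, A4=1, A5=1: formula gives 1, H = 1 ✓
  …
  A1=0, A2=1, A3=0, A4=0, A5=1: formula gives 0, but H = 1 ✗
Since they disagree at (0,1,0,0,1), the expression is not a correct formula for H.

No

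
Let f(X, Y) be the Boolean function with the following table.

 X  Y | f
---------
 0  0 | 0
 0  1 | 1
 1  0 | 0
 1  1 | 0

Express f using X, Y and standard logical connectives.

1 only at (0,1): NOT X AND Y.

f(X, Y) = X' · Y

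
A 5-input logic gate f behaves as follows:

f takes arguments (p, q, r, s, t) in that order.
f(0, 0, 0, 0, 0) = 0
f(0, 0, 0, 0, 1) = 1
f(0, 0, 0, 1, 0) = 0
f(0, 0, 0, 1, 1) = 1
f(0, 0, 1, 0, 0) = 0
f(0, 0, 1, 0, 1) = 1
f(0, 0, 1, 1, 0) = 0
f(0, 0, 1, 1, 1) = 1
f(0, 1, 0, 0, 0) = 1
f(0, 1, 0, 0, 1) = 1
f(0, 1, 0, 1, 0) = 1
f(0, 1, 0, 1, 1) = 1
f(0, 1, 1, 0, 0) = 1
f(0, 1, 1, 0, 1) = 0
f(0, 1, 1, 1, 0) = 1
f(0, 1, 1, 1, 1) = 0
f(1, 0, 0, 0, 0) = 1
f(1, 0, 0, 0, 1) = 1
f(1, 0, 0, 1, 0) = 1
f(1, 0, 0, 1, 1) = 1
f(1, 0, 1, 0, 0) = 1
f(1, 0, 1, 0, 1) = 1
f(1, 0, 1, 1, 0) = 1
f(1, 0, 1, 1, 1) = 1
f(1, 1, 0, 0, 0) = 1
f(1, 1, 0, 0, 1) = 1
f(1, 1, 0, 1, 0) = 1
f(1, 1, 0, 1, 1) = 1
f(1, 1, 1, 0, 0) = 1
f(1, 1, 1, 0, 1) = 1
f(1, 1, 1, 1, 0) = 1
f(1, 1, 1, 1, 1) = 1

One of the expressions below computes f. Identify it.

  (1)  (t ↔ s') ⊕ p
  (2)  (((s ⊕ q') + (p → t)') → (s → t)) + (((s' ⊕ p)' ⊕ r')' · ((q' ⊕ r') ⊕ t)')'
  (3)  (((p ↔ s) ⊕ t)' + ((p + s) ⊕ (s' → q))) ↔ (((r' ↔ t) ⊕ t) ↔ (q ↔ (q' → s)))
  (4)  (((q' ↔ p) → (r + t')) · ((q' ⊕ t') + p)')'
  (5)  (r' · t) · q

(1) fails at (0,0,0,1,0): the formula yields 1, f is 0.
(2) fails at (0,0,0,0,0): the formula yields 1, f is 0.
(3) fails at (0,0,0,0,0): the formula yields 1, f is 0.
(5) fails at (0,0,0,0,1): the formula yields 0, f is 1.
(4) is the remaining candidate, and it agrees with f on all 32 inputs.

4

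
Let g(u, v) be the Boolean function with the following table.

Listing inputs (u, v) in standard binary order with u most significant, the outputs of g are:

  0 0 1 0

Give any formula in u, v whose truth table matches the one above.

g(u, v) = u · v'

g is 1 on exactly one input, (1,0), whose minterm is u·¬v. So g is just that conjunction.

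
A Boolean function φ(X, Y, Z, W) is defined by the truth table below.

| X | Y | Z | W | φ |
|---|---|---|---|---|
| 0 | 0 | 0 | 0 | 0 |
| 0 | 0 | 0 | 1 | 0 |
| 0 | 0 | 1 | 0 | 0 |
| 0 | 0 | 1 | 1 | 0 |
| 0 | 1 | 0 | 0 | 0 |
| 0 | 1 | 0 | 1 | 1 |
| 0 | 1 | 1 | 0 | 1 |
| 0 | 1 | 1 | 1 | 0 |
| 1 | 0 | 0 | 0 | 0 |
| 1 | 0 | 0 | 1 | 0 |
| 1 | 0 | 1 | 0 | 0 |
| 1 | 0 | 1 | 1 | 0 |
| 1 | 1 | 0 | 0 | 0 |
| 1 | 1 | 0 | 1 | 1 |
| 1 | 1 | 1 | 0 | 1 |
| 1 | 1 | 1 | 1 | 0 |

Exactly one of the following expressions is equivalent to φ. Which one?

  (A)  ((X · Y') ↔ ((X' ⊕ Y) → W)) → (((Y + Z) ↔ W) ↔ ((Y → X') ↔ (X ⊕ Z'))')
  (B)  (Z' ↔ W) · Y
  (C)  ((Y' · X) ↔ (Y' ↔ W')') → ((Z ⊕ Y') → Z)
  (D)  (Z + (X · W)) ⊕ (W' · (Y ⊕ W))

(A) disagrees with φ on (0,0,0,1) (formula → 1, table → 0); rule it out.
(C) disagrees with φ on (0,0,0,1) (formula → 1, table → 0); rule it out.
(D) disagrees with φ on (0,0,1,0) (formula → 1, table → 0); rule it out.
(B) is the remaining candidate, and it agrees with φ on all 16 inputs.

B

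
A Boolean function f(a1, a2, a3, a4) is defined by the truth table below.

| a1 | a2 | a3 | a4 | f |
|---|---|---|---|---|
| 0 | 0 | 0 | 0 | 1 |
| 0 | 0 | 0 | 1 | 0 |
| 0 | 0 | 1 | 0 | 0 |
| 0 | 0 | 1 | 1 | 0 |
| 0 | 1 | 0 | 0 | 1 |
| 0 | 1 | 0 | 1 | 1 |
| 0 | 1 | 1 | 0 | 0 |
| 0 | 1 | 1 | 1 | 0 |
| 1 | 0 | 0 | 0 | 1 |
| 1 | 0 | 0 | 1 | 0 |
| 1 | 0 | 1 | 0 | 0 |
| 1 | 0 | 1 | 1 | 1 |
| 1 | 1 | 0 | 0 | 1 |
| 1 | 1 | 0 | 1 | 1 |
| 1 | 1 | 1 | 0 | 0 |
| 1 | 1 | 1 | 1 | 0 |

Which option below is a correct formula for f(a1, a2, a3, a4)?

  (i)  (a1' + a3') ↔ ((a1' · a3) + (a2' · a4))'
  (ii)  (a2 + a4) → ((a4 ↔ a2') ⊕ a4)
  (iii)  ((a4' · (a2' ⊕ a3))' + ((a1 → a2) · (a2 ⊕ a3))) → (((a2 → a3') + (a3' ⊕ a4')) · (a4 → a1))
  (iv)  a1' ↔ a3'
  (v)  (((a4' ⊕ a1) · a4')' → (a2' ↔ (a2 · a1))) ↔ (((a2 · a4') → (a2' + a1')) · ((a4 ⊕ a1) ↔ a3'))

(ii): at (0,0,1,0) it gives 1, but f = 0 — eliminated.
(iii): at (0,0,1,0) it gives 1, but f = 0 — eliminated.
(iv): at (0,0,0,1) it gives 1, but f = 0 — eliminated.
(v): at (0,0,0,0) it gives 0, but f = 1 — eliminated.
(i) is the remaining candidate, and it agrees with f on all 16 inputs.

i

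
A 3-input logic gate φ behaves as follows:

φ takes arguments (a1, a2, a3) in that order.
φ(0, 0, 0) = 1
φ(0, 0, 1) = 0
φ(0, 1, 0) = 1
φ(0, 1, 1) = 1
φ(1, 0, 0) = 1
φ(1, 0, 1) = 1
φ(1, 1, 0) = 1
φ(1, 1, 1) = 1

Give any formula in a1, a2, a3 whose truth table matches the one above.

φ(a1, a2, a3) = not ((not a1 and not a2) and a3)

Only row (0,0,1) gives 0. So φ is 1 everywhere except there — the complement of the minterm ¬a1·¬a2·a3.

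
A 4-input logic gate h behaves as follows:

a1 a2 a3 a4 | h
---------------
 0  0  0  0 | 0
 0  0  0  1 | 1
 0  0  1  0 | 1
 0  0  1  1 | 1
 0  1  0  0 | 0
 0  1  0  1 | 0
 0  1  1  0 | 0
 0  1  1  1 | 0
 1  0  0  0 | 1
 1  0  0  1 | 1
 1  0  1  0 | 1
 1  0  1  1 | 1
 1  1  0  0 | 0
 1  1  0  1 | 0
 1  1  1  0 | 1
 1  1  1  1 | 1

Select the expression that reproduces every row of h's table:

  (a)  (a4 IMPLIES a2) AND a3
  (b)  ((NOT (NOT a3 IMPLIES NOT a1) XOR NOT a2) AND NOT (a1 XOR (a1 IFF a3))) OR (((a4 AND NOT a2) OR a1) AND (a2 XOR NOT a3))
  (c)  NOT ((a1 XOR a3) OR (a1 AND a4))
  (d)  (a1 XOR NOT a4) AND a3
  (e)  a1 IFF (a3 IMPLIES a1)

(a) disagrees with h on (0,0,0,1) (formula → 0, table → 1); rule it out.
(c) disagrees with h on (0,0,0,0) (formula → 1, table → 0); rule it out.
(d) disagrees with h on (0,0,0,1) (formula → 0, table → 1); rule it out.
(e) disagrees with h on (0,0,0,1) (formula → 0, table → 1); rule it out.
(b) is the remaining candidate, and it agrees with h on all 16 inputs.

b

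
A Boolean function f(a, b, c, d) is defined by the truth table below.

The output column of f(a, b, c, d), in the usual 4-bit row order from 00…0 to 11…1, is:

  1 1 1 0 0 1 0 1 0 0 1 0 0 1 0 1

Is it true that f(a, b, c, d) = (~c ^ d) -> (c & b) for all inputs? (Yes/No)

No

Check the formula against f row by row:
  a=0, b=0, c=0, d=0: formula gives 0, but f = 1 ✗
Since they disagree at (0,0,0,0), the expression is not a correct formula for f.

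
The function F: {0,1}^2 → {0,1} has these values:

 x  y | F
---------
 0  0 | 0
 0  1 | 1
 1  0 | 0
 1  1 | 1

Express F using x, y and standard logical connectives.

F(x, y) = y

The output simply equals y.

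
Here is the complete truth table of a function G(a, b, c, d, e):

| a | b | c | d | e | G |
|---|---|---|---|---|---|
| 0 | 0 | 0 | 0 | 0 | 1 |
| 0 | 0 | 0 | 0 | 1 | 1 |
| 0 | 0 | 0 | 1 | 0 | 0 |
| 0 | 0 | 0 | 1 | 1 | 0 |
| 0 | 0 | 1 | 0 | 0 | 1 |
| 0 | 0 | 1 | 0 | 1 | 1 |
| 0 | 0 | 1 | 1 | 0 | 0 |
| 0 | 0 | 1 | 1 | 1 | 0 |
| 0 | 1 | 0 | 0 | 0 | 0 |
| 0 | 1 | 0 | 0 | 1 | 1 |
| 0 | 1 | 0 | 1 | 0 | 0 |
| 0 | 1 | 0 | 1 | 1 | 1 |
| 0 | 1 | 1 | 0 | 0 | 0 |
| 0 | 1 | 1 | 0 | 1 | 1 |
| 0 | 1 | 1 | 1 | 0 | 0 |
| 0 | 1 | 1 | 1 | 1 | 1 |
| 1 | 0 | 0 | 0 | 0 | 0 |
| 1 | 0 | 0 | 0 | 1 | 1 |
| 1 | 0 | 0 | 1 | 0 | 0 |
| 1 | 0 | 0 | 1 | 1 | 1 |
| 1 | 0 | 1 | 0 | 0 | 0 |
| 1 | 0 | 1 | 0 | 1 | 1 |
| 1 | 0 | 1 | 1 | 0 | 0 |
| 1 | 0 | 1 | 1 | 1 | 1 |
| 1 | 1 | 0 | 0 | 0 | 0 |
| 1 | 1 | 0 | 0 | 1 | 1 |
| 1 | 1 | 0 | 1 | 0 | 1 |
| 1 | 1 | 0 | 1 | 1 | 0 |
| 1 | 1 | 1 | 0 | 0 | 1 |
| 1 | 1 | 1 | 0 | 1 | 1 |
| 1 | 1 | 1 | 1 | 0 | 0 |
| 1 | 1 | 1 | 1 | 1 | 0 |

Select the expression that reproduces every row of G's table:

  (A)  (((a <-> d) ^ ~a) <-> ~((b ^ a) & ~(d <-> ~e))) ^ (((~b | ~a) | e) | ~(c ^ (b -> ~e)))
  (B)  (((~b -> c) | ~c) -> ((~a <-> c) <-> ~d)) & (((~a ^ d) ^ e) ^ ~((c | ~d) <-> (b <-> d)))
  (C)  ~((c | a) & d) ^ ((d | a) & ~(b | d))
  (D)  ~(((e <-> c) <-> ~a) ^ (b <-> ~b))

A

(B): at (0,0,0,0,0) it gives 0, but G = 1 — eliminated.
(C): at (0,0,0,1,0) it gives 1, but G = 0 — eliminated.
(D): at (0,0,0,0,0) it gives 0, but G = 1 — eliminated.
(A) is the remaining candidate, and it agrees with G on all 32 inputs.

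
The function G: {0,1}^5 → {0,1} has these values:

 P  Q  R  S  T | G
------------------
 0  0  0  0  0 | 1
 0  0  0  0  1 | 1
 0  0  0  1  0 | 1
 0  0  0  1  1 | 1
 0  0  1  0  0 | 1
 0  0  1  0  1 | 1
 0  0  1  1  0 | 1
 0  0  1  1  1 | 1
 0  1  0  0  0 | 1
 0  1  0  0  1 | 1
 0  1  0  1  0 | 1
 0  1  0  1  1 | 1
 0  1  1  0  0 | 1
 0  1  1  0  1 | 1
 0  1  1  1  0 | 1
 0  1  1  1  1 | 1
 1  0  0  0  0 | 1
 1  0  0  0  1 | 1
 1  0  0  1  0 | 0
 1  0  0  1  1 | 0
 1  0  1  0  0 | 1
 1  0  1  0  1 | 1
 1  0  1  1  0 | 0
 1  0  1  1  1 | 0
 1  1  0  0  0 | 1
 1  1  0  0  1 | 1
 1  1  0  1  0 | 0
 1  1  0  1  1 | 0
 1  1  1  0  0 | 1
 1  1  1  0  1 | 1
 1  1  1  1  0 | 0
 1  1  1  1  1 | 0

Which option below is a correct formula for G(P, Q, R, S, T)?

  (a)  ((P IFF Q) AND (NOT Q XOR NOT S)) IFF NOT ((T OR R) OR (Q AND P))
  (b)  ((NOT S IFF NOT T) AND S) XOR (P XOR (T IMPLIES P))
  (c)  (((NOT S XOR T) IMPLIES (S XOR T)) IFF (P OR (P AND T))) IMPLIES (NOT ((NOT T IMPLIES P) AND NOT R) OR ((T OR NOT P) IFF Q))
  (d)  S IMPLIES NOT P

d

(a): at (0,0,0,0,0) it gives 0, but G = 1 — eliminated.
(b): at (0,0,0,0,1) it gives 0, but G = 1 — eliminated.
(c): at (0,0,0,1,1) it gives 0, but G = 1 — eliminated.
Only (d) survives; checking it on all 32 rows confirms it matches G.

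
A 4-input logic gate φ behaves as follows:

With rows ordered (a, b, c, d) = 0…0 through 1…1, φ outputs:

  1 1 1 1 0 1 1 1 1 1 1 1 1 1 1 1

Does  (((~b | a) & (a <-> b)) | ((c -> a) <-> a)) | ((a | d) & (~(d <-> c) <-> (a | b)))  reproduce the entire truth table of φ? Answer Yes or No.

Evaluate (((~b | a) & (a <-> b)) | ((c -> a) <-> a)) | ((a | d) & (~(d <-> c) <-> (a | b))) on each row and compare to φ:
  a=0, b=0, c=0, d=0: formula gives 1, φ = 1 ✓
  a=0, b=0, c=0, d=1: formula gives 1, φ = 1 ✓
  a=0, b=0, c=1, d=0: formula gives 1, φ = 1 ✓
  a=0, b=0, c=1, d=1: formula gives 1, φ = 1 ✓
  …and likewise for the remaining 12 rows.
All 16 rows match — the expression computes φ exactly.

Yes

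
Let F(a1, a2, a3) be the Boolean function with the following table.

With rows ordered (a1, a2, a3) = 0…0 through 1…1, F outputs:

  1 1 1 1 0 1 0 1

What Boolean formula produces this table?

F(a1, a2, a3) = NOT (((a1 AND NOT a2) AND NOT a3) OR ((a1 AND a2) AND NOT a3))

The 0-rows are (1,0,0), (1,1,0). Take each as a conjunction (a1·¬a2·¬a3, a1·a2·¬a3), form their disjunction, and complement — that gives a formula that is 1 everywhere F is.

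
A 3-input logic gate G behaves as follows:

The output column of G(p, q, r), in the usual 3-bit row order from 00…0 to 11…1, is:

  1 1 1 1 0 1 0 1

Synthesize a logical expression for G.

G is 0 on only 2 rows — (1,0,0), (1,1,0). Writing each as a minterm (p·¬q·¬r, p·q·¬r) and OR-ing them characterizes exactly where G=0, so G is the negation of that disjunction.

G(p, q, r) = ~(((p & ~q) & ~r) | ((p & q) & ~r))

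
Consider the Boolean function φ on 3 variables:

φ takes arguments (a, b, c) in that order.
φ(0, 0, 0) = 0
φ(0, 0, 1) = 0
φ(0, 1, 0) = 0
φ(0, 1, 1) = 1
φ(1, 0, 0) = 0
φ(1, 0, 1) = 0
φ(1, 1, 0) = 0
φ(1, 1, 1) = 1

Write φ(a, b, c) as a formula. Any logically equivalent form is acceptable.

φ=1 on 2 inputs: (0,1,1), (1,1,1). Reading each as a conjunction of literals (¬a·b·c, a·b·c) and taking the OR gives the canonical DNF.

φ(a, b, c) = ((not a and b) and c) or ((a and b) and c)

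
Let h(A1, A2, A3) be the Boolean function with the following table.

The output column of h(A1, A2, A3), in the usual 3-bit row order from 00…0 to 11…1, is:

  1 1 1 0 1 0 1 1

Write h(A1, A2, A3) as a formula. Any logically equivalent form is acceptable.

h(A1, A2, A3) = ¬(((¬A1 ∧ A2) ∧ A3) ∨ ((A1 ∧ ¬A2) ∧ A3))

The 0-rows are (0,1,1), (1,0,1). Take each as a conjunction (¬A1·A2·A3, A1·¬A2·A3), form their disjunction, and complement — that gives a formula that is 1 everywhere h is.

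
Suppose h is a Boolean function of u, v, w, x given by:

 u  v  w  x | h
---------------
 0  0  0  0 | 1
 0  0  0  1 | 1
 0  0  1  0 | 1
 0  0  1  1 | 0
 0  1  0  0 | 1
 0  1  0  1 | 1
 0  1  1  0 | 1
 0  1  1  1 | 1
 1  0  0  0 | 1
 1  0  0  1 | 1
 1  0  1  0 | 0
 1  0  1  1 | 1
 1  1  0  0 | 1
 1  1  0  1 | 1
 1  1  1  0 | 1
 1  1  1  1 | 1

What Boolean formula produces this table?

There are just 2 zero rows: (0,0,1,1), (1,0,1,0). Their minterms are ¬u·¬v·w·x, u·¬v·w·¬x; the OR of those covers precisely the 0-outputs, and negating it yields h.

h(u, v, w, x) = ((((u' · v') · w) · x) + (((u · v') · w) · x'))'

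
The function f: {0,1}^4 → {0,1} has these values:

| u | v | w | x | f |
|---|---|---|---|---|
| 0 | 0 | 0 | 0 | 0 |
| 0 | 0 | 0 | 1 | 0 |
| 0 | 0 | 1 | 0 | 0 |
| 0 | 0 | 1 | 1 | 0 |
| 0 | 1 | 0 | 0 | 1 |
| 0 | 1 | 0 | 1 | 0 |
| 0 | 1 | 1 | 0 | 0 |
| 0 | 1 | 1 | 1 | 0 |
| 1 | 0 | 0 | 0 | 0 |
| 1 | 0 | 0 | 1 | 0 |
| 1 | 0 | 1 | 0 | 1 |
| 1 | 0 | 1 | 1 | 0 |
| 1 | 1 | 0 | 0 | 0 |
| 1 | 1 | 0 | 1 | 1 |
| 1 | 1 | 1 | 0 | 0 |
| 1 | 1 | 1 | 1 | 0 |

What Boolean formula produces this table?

The 1-rows are (0,1,0,0), (1,0,1,0), (1,1,0,1). Each contributes one minterm — ¬u·v·¬w·¬x; u·¬v·w·¬x; u·v·¬w·x — and their disjunction is a sum-of-products form of f.

f(u, v, w, x) = ((((not u and v) and not w) and not x) or (((u and not v) and w) and not x)) or (((u and v) and not w) and x)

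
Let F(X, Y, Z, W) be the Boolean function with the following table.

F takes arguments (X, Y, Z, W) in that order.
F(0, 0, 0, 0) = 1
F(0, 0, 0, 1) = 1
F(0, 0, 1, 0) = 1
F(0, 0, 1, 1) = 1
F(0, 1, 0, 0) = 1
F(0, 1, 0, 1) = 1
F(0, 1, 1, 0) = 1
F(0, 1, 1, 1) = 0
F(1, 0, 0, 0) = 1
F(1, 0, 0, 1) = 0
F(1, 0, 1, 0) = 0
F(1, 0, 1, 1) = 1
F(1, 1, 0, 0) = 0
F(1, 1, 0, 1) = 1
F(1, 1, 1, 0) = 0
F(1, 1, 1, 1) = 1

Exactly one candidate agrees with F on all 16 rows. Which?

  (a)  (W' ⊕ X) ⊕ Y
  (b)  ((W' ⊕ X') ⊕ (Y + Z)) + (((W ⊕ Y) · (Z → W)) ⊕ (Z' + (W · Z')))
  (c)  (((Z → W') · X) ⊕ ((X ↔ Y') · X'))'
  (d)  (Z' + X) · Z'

b

(a) disagrees with F on (0,0,0,1) (formula → 0, table → 1); rule it out.
(c) disagrees with F on (0,1,0,0) (formula → 0, table → 1); rule it out.
(d) disagrees with F on (0,0,1,0) (formula → 0, table → 1); rule it out.
Only (b) survives; checking it on all 16 rows confirms it matches F.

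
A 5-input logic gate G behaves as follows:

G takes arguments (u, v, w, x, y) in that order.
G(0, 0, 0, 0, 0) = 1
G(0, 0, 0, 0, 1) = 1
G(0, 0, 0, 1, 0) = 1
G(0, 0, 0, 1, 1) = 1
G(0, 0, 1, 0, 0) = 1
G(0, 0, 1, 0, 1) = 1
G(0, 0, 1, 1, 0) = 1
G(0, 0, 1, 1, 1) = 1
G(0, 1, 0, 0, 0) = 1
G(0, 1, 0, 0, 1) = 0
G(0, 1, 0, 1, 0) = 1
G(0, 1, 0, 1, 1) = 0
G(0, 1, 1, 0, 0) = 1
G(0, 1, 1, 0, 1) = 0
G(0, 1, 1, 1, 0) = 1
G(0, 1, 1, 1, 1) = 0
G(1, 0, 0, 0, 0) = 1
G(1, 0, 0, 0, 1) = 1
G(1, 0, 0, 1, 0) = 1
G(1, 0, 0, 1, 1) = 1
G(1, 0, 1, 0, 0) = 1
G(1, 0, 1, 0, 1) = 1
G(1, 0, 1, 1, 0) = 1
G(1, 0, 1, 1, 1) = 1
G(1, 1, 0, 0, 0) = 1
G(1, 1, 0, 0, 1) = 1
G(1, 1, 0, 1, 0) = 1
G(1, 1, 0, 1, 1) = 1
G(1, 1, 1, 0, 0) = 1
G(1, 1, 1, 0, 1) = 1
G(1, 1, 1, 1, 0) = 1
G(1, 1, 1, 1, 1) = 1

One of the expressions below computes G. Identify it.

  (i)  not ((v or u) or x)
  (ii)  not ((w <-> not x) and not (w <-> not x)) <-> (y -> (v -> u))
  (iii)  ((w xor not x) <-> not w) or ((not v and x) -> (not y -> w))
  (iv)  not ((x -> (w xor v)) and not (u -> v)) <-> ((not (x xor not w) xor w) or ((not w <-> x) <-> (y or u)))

ii

(i) disagrees with G on (0,0,0,1,0) (formula → 0, table → 1); rule it out.
(iii) disagrees with G on (0,0,0,1,0) (formula → 0, table → 1); rule it out.
(iv) disagrees with G on (0,0,0,0,1) (formula → 0, table → 1); rule it out.
That leaves (ii). Evaluating it on every row reproduces the table of G exactly.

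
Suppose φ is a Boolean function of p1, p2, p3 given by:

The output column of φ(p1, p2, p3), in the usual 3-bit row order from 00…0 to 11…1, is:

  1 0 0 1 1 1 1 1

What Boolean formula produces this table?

The 0-rows are (0,0,1), (0,1,0). Take each as a conjunction (¬p1·¬p2·p3, ¬p1·p2·¬p3), form their disjunction, and complement — that gives a formula that is 1 everywhere φ is.

φ(p1, p2, p3) = NOT (((NOT p1 AND NOT p2) AND p3) OR ((NOT p1 AND p2) AND NOT p3))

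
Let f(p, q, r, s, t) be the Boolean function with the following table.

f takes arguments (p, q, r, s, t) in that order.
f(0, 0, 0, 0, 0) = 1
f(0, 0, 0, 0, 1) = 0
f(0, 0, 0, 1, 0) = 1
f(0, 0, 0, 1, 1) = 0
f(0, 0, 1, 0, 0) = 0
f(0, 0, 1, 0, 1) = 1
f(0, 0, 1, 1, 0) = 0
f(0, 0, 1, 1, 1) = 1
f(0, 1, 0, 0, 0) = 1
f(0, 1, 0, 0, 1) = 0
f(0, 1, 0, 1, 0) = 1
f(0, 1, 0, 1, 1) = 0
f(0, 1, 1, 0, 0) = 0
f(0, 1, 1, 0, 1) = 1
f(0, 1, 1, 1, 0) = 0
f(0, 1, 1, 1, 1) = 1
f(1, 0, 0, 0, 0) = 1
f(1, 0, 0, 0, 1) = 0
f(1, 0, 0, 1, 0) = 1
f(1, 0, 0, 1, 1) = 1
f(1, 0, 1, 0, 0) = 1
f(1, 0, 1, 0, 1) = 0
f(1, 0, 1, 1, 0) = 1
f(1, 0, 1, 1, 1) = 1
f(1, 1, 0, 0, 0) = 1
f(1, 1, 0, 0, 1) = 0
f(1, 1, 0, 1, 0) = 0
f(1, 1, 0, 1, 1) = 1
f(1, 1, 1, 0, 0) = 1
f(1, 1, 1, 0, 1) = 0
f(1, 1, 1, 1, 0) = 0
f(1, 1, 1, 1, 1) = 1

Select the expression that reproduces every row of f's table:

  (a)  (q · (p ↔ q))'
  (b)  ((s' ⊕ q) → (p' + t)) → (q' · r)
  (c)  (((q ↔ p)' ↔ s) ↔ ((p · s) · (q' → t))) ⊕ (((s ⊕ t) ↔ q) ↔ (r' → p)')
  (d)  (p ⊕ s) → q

(a) disagrees with f on (0,0,0,0,1) (formula → 1, table → 0); rule it out.
(b) disagrees with f on (0,0,0,0,0) (formula → 0, table → 1); rule it out.
(d) disagrees with f on (0,0,0,0,1) (formula → 1, table → 0); rule it out.
Only (c) survives; checking it on all 32 rows confirms it matches f.

c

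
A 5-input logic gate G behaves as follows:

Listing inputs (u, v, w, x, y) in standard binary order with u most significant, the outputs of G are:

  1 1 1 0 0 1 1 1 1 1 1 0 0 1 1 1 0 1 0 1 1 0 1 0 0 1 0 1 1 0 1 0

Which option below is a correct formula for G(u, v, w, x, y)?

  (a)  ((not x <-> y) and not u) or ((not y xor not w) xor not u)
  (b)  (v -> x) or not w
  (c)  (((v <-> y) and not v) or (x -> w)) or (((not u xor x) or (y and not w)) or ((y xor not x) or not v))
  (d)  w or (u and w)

(b) disagrees with G on (0,0,0,1,1) (formula → 1, table → 0); rule it out.
(c) disagrees with G on (0,0,0,1,1) (formula → 1, table → 0); rule it out.
(d) disagrees with G on (0,0,0,0,0) (formula → 0, table → 1); rule it out.
Only (a) survives; checking it on all 32 rows confirms it matches G.

a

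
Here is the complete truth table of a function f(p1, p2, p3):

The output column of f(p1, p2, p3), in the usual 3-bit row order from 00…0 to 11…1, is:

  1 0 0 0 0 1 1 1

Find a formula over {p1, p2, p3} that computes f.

The 1-rows are (0,0,0), (1,0,1), (1,1,0), (1,1,1). Each contributes one minterm — ¬p1·¬p2·¬p3; p1·¬p2·p3; p1·p2·¬p3; p1·p2·p3 — and their disjunction is a sum-of-products form of f.

f(p1, p2, p3) = ((((not p1 and not p2) and not p3) or ((p1 and not p2) and p3)) or ((p1 and p2) and not p3)) or ((p1 and p2) and p3)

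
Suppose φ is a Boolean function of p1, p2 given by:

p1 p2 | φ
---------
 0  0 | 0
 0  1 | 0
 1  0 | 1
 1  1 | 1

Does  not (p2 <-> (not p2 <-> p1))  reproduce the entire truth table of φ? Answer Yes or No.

Yes

Test each input against both φ and the formula:
  p1=0, p2=0: formula gives 0, φ = 0 ✓
  p1=0, p2=1: formula gives 0, φ = 0 ✓
  p1=1, p2=0: formula gives 1, φ = 1 ✓
  p1=1, p2=1: formula gives 1, φ = 1 ✓
No disagreement on any input; they are logically equivalent.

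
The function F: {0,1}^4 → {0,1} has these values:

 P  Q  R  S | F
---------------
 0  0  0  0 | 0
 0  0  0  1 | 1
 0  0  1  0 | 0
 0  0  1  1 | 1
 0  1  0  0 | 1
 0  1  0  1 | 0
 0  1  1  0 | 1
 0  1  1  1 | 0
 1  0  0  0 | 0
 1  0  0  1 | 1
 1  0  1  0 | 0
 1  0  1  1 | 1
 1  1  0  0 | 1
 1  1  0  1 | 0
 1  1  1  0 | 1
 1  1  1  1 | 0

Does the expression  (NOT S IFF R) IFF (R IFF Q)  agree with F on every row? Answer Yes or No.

Yes

Test each input against both F and the formula:
  P=0, Q=0, R=0, S=0: formula gives 0, F = 0 ✓
  P=0, Q=0, R=0, S=1: formula gives 1, F = 1 ✓
  P=0, Q=0, R=1, S=0: formula gives 0, F = 0 ✓
  P=0, Q=0, R=1, S=1: formula gives 1, F = 1 ✓
  …and likewise for the remaining 12 rows.
No disagreement on any input; they are logically equivalent.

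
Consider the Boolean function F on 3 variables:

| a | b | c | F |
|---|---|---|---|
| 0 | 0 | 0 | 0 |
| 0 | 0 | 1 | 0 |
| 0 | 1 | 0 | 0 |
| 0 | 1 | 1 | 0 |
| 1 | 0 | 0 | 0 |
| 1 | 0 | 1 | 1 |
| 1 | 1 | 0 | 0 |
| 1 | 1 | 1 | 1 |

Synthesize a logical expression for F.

The 1-rows are (1,0,1), (1,1,1). Each contributes one minterm — a·¬b·c; a·b·c — and their disjunction is a sum-of-products form of F.

F(a, b, c) = ((a · b') · c) + ((a · b) · c)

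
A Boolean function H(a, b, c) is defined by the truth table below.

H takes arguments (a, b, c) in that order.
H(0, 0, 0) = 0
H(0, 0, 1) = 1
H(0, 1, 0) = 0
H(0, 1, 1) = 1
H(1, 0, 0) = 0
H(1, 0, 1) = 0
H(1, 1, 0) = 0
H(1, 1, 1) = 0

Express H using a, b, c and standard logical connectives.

The 1-rows are (0,0,1), (0,1,1). Each contributes one minterm — ¬a·¬b·c; ¬a·b·c — and their disjunction is a sum-of-products form of H.

H(a, b, c) = ((NOT a AND NOT b) AND c) OR ((NOT a AND b) AND c)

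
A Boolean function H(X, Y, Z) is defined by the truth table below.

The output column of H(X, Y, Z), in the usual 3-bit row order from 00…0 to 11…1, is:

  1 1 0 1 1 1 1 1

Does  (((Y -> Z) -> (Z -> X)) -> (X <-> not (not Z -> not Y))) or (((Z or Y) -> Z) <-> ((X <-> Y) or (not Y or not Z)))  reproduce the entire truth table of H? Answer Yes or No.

Yes

Test each input against both H and the formula:
  X=0, Y=0, Z=0: formula gives 1, H = 1 ✓
  X=0, Y=0, Z=1: formula gives 1, H = 1 ✓
  X=0, Y=1, Z=0: formula gives 0, H = 0 ✓
  X=0, Y=1, Z=1: formula gives 1, H = 1 ✓
  X=1, Y=0, Z=0: formula gives 1, H = 1 ✓
  … (the remaining 3 rows also agree.)
No disagreement on any input; they are logically equivalent.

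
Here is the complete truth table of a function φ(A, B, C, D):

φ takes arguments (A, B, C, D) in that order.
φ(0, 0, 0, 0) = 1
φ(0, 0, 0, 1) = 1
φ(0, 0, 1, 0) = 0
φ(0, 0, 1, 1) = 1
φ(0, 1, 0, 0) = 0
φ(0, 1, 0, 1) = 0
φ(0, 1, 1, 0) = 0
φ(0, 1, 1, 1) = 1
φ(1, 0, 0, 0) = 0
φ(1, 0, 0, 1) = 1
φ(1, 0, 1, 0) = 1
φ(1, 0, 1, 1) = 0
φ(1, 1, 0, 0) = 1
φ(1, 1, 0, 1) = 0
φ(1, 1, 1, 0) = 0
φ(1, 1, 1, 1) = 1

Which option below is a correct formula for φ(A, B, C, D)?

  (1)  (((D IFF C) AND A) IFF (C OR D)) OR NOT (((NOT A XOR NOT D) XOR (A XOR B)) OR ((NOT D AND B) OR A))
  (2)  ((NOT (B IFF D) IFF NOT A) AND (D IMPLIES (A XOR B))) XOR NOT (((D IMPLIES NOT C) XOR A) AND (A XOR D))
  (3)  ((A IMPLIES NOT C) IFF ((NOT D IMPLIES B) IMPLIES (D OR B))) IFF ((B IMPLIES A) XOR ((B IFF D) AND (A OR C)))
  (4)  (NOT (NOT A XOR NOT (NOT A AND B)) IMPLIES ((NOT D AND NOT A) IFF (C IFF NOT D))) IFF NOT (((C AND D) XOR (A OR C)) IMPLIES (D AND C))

(1) disagrees with φ on (0,0,0,1) (formula → 0, table → 1); rule it out.
(2) disagrees with φ on (0,0,0,1) (formula → 0, table → 1); rule it out.
(4) disagrees with φ on (0,0,1,0) (formula → 1, table → 0); rule it out.
Only (3) survives; checking it on all 16 rows confirms it matches φ.

3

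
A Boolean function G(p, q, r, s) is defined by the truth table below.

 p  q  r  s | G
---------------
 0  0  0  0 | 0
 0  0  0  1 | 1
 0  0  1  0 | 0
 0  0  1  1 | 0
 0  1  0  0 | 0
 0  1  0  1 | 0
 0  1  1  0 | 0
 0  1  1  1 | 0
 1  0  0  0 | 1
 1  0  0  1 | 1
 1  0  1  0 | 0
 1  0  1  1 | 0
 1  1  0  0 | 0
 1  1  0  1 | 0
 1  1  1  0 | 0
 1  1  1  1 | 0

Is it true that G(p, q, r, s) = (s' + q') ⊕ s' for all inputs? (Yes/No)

Test each input against both G and the formula:
  p=0, q=0, r=0, s=0: formula gives 0, G = 0 ✓
  p=0, q=0, r=0, s=1: formula gives 1, G = 1 ✓
  p=0, q=0, r=1, s=0: formula gives 0, G = 0 ✓
  p=0, q=0, r=1, s=1: formula gives 1, but G = 0 ✗
Row (0,0,1,1) is a counterexample, so the formula is not equivalent to G.

No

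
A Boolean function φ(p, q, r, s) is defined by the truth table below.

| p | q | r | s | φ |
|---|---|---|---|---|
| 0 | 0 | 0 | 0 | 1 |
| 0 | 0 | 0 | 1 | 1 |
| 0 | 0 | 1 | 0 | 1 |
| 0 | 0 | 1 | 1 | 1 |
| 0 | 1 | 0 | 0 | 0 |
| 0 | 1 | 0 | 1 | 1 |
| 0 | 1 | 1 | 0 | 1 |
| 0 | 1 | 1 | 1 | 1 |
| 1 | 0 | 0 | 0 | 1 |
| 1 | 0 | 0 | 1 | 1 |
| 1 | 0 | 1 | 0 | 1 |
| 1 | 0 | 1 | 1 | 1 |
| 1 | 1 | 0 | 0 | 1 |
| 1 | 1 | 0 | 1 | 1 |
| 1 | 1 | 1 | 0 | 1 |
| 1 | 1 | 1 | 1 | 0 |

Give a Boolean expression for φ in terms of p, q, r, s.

φ(p, q, r, s) = NOT ((((NOT p AND q) AND NOT r) AND NOT s) OR (((p AND q) AND r) AND s))

There are just 2 zero rows: (0,1,0,0), (1,1,1,1). Their minterms are ¬p·q·¬r·¬s, p·q·r·s; the OR of those covers precisely the 0-outputs, and negating it yields φ.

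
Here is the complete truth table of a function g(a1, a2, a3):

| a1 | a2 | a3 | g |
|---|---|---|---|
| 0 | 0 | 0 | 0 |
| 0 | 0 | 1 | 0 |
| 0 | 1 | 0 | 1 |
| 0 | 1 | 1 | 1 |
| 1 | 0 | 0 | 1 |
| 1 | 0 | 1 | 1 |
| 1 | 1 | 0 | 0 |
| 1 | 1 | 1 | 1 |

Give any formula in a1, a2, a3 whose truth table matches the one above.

There are just 3 zero rows: (0,0,0), (0,0,1), (1,1,0). Their minterms are ¬a1·¬a2·¬a3, ¬a1·¬a2·a3, a1·a2·¬a3; the OR of those covers precisely the 0-outputs, and negating it yields g.

g(a1, a2, a3) = ¬((((¬a1 ∧ ¬a2) ∧ ¬a3) ∨ ((¬a1 ∧ ¬a2) ∧ a3)) ∨ ((a1 ∧ a2) ∧ ¬a3))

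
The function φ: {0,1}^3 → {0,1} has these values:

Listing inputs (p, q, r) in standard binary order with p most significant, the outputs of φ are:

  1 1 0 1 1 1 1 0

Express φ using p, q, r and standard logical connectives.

There are just 2 zero rows: (0,1,0), (1,1,1). Their minterms are ¬p·q·¬r, p·q·r; the OR of those covers precisely the 0-outputs, and negating it yields φ.

φ(p, q, r) = (((p' · q) · r') + ((p · q) · r))'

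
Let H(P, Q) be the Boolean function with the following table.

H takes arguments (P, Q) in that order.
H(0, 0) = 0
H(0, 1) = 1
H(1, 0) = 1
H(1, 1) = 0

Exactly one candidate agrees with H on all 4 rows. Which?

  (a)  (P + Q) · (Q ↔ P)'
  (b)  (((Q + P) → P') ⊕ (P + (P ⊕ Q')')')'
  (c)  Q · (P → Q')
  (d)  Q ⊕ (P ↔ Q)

a

(b) fails at (0,0): the formula yields 1, H is 0.
(c) fails at (1,0): the formula yields 0, H is 1.
(d) fails at (0,0): the formula yields 1, H is 0.
Only (a) survives; checking it on all 4 rows confirms it matches H.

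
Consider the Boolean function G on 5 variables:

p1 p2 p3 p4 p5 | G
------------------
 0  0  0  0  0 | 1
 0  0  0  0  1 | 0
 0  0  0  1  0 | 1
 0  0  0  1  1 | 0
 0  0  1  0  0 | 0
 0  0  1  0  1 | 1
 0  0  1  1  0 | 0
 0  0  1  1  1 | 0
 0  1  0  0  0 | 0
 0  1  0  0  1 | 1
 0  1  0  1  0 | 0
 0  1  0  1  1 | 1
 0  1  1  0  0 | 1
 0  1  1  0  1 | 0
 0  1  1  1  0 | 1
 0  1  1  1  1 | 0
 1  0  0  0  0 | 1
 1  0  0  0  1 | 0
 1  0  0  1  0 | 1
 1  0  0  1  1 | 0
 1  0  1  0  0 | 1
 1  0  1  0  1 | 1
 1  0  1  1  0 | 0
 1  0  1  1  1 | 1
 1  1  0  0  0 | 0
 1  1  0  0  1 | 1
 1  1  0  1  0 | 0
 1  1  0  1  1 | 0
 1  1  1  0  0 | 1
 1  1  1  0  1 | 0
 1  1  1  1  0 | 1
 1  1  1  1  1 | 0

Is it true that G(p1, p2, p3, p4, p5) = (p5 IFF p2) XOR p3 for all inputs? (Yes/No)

Check the formula against G row by row:
  p1=0, p2=0, p3=0, p4=0, p5=0: formula gives 1, G = 1 ✓
  p1=0, p2=0, p3=0, p4=0, p5=1: formula gives 0, G = 0 ✓
  p1=0, p2=0, p3=0, p4=1, p5=0: formula gives 1, G = 1 ✓
  p1=0, p2=0, p3=0, p4=1, p5=1: formula gives 0, G = 0 ✓
  …
  p1=0, p2=0, p3=1, p4=1, p5=1: formula gives 1, but G = 0 ✗
Since they disagree at (0,0,1,1,1), the expression is not a correct formula for G.

No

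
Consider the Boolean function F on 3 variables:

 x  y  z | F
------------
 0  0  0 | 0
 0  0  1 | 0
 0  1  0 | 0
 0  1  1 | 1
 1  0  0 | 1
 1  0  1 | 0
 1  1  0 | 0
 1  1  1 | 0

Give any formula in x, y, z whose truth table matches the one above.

Collect the rows where F=1 — (0,1,1), (1,0,0) — and write one minterm per row: ¬x·y·z, x·¬y·¬z. Their union (logical OR) reproduces the table exactly.

F(x, y, z) = ((¬x ∧ y) ∧ z) ∨ ((x ∧ ¬y) ∧ ¬z)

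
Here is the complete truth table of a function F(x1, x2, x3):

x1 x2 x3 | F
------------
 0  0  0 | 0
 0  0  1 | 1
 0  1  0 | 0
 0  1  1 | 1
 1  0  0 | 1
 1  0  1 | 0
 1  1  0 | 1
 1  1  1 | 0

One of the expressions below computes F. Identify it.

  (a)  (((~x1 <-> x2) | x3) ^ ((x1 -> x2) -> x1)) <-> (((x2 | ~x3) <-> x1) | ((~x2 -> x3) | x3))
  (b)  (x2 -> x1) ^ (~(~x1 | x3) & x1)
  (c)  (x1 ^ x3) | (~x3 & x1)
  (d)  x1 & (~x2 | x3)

c

(a) fails at (0,0,0): the formula yields 1, F is 0.
(b) fails at (0,0,0): the formula yields 1, F is 0.
(d) fails at (0,0,1): the formula yields 0, F is 1.
That leaves (c). Evaluating it on every row reproduces the table of F exactly.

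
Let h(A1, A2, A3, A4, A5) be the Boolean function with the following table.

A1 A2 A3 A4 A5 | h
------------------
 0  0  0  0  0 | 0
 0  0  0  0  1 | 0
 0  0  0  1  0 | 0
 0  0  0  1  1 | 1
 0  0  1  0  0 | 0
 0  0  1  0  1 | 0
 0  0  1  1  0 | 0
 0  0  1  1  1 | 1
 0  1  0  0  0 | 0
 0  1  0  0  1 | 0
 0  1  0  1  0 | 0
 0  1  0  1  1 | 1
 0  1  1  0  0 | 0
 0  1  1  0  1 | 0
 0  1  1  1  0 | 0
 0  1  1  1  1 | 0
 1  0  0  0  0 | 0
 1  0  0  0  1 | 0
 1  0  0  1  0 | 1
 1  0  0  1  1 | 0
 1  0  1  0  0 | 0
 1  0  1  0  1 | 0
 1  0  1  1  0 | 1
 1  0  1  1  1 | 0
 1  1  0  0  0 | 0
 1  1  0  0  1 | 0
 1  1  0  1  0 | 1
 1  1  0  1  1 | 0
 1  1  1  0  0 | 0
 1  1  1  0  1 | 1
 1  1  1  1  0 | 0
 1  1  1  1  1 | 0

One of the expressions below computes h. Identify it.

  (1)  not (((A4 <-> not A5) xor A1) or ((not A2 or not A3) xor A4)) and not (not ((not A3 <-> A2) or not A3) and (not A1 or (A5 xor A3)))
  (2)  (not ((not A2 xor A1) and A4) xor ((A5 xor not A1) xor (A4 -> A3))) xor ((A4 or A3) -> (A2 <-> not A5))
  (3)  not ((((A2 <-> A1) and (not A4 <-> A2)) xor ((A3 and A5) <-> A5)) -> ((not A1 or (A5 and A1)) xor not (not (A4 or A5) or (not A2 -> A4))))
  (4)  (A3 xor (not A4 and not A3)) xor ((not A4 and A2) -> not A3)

(2): at (0,0,0,0,1) it gives 1, but h = 0 — eliminated.
(3): at (0,0,0,1,1) it gives 0, but h = 1 — eliminated.
(4): at (0,0,0,1,0) it gives 1, but h = 0 — eliminated.
Only (1) survives; checking it on all 32 rows confirms it matches h.

1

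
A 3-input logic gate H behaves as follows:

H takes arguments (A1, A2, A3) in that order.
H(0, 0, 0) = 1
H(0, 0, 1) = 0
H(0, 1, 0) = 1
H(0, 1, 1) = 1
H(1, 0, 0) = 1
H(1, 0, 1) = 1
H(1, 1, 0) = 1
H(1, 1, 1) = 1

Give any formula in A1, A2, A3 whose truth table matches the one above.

H(A1, A2, A3) = ~((~A1 & ~A2) & A3)

H is 0 on exactly one input, (0,0,1), whose minterm is ¬A1·¬A2·A3. So H is the negation of that single conjunction.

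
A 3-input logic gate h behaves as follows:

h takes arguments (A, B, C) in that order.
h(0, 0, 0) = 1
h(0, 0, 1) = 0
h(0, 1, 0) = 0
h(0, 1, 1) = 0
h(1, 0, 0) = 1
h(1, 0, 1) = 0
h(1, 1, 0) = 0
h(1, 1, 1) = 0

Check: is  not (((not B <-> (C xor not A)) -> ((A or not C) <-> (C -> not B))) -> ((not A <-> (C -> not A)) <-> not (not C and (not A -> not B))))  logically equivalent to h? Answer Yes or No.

Test each input against both h and the formula:
  A=0, B=0, C=0: formula gives 1, h = 1 ✓
  A=0, B=0, C=1: formula gives 0, h = 0 ✓
  A=0, B=1, C=0: formula gives 0, h = 0 ✓
  A=0, B=1, C=1: formula gives 0, h = 0 ✓
  A=1, B=0, C=0: formula gives 0, but h = 1 ✗
A single disagreement suffices: at (1,0,0) they differ, so the formula does not compute h.

No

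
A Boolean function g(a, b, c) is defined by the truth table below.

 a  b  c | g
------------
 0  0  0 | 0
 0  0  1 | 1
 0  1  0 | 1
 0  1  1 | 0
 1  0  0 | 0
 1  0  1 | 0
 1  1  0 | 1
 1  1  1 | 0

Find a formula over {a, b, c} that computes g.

The 1-rows are (0,0,1), (0,1,0), (1,1,0). Each contributes one minterm — ¬a·¬b·c; ¬a·b·¬c; a·b·¬c — and their disjunction is a sum-of-products form of g.

g(a, b, c) = (((not a and not b) and c) or ((not a and b) and not c)) or ((a and b) and not c)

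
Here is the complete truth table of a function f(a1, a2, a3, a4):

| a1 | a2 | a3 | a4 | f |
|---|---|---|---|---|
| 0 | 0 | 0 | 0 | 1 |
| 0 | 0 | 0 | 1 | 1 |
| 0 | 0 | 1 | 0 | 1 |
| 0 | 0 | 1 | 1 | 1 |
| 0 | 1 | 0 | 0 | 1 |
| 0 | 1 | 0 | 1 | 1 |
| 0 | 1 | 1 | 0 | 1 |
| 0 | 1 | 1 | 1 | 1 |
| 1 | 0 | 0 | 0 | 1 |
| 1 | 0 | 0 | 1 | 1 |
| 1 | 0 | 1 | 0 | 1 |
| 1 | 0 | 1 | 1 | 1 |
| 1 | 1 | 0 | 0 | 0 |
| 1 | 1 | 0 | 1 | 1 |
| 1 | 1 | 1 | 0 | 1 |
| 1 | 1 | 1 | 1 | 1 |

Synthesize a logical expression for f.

f(a1, a2, a3, a4) = not (((a1 and a2) and not a3) and not a4)

f is 0 on exactly one input, (1,1,0,0), whose minterm is a1·a2·¬a3·¬a4. So f is the negation of that single conjunction.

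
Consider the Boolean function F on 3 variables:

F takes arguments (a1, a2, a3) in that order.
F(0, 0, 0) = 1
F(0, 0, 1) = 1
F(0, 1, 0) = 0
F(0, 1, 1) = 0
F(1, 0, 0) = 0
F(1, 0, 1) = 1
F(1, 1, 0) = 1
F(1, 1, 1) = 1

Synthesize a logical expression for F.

The 0-rows are (0,1,0), (0,1,1), (1,0,0). Take each as a conjunction (¬a1·a2·¬a3, ¬a1·a2·a3, a1·¬a2·¬a3), form their disjunction, and complement — that gives a formula that is 1 everywhere F is.

F(a1, a2, a3) = not ((((not a1 and a2) and not a3) or ((not a1 and a2) and a3)) or ((a1 and not a2) and not a3))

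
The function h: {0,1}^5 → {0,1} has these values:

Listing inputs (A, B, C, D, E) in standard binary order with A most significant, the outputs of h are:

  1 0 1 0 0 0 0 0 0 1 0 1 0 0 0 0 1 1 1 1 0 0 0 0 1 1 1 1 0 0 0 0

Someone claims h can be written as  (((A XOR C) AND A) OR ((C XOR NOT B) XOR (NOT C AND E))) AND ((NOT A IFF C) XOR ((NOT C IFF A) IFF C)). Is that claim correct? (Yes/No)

Test each input against both h and the formula:
  A=0, B=0, C=0, D=0, E=0: formula gives 1, h = 1 ✓
  A=0, B=0, C=0, D=0, E=1: formula gives 0, h = 0 ✓
  A=0, B=0, C=0, D=1, E=0: formula gives 1, h = 1 ✓
  A=0, B=0, C=0, D=1, E=1: formula gives 0, h = 0 ✓
  …and likewise for the remaining 28 rows.
Every row agrees, so the formula is equivalent.

Yes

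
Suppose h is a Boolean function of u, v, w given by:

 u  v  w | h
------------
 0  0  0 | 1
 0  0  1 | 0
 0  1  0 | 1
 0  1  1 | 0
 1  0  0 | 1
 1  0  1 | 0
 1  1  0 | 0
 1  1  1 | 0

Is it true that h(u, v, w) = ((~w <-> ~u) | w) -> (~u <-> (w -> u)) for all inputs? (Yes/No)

No

Evaluate ((~w <-> ~u) | w) -> (~u <-> (w -> u)) on each row and compare to h:
  u=0, v=0, w=0: formula gives 1, h = 1 ✓
  u=0, v=0, w=1: formula gives 0, h = 0 ✓
  u=0, v=1, w=0: formula gives 1, h = 1 ✓
  u=0, v=1, w=1: formula gives 0, h = 0 ✓
  u=1, v=0, w=0: formula gives 1, h = 1 ✓
  …
  u=1, v=1, w=0: formula gives 1, but h = 0 ✗
A single disagreement suffices: at (1,1,0) they differ, so the formula does not compute h.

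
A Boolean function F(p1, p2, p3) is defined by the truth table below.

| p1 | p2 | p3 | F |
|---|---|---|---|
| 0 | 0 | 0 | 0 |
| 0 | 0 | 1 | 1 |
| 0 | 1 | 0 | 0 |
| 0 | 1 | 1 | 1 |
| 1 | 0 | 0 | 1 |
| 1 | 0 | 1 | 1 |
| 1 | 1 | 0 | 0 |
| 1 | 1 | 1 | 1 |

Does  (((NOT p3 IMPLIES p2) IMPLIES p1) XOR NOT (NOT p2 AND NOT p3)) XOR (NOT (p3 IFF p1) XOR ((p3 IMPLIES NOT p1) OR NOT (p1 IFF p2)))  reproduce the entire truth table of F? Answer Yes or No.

Test each input against both F and the formula:
  p1=0, p2=0, p3=0: formula gives 0, F = 0 ✓
  p1=0, p2=0, p3=1: formula gives 1, F = 1 ✓
  p1=0, p2=1, p3=0: formula gives 0, F = 0 ✓
  p1=0, p2=1, p3=1: formula gives 1, F = 1 ✓
  p1=1, p2=0, p3=0: formula gives 1, F = 1 ✓
  …
  p1=1, p2=1, p3=1: formula gives 0, but F = 1 ✗
Row (1,1,1) is a counterexample, so the formula is not equivalent to F.

No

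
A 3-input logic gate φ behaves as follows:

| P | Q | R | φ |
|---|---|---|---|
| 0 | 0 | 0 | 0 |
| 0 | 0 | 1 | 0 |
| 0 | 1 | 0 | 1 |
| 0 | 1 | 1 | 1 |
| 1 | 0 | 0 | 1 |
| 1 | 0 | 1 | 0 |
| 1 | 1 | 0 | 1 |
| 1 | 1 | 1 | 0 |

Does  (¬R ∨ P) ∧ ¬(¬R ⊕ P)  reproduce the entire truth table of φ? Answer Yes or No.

No

Test each input against both φ and the formula:
  P=0, Q=0, R=0: formula gives 0, φ = 0 ✓
  P=0, Q=0, R=1: formula gives 0, φ = 0 ✓
  P=0, Q=1, R=0: formula gives 0, but φ = 1 ✗
Row (0,1,0) is a counterexample, so the formula is not equivalent to φ.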